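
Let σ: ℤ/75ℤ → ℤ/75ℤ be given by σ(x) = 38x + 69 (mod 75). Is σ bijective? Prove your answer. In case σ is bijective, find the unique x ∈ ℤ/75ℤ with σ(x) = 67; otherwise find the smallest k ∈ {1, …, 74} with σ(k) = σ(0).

71

If σ(a) = σ(b), then 38a ≡ 38b (mod 75). Because gcd(38, 75) = 1, we may cancel 38 to get a ≡ b (mod 75).
We now compute 38⁻¹ mod 75 explicitly. Euclid's algorithm: 75 = 1·38 + 37, 38 = 1·37 + 1; back-substituting gives 1 = 2·38 − 1·75, so 38⁻¹ ≡ 2 (mod 75).
For any y ∈ ℤ/75ℤ, x = 2(y − 69) mod 75 satisfies σ(x) = 38·2(y − 69) + 69 ≡ y (since 38·2 ≡ 1 mod 75). So every y has a preimage.
So σ is bijective.
Since σ is bijective, we find σ⁻¹(67): we need 38x ≡ 67 − 69 ≡ 73 (mod 75). Using 38⁻¹ = 2: x ≡ 2·73 = 146 = 1·75 + 71, so x = 71.
Check: σ(71) = 38·71 + 69 = 2767 = 36·75 + 67 ≡ 67 (mod 75).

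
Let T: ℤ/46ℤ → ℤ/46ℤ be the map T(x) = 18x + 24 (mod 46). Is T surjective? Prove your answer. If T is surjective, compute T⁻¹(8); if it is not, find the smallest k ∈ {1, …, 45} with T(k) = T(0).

23

Recall that surjectivity means every element of the codomain has a preimage under T.
Since gcd(18, 46) = 2, we have 18x ≡ 0 (mod 2) for all x, so T(x) ≡ 0 (mod 2).
But 1 ≢ 0 (mod 2), so 1 ∈ ℤ/46ℤ has no preimage. Therefore T is not surjective.
Since T is not surjective, we find the least positive k with T(k) = T(0): this means 18k ≡ 0 (mod 46), i.e. 46 ∣ 18k. Since gcd(18, 46) = 2, dividing through by 2 this holds exactly when 23 ∣ 9k, and as gcd(9, 23) = 1, exactly when 23 ∣ k.
The smallest positive such k is 23.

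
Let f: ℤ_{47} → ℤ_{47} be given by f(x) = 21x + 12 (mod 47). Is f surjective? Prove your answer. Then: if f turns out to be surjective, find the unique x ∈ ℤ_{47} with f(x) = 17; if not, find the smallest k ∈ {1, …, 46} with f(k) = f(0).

Since gcd(21, 47) = 1, 21 is invertible modulo 47. Euclid's algorithm: 47 = 2·21 + 5, 21 = 4·5 + 1; back-substituting gives 1 = 9·21 − 4·47, so 21⁻¹ ≡ 9 (mod 47).
Then y ↦ 9(y − 12) is a two-sided inverse to f, so every y ∈ ℤ_{47} has a preimage.
So f is surjective.
Since f is surjective, we find f⁻¹(17): we need 21x ≡ 17 − 12 ≡ 5 (mod 47). Using 21⁻¹ = 9: x ≡ 9·5 = 45, so x = 45.
Check: f(45) = 21·45 + 12 = 957 = 20·47 + 17 ≡ 17 (mod 47).

45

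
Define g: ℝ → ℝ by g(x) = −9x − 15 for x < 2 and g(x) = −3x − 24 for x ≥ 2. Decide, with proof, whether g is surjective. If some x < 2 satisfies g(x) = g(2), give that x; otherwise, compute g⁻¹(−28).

Both pieces are strictly decreasing (slopes −9 and −3), so each is injective on its own interval.
The left piece maps (−∞, 2) onto (−33, ∞); the right piece maps [2, ∞) onto (−∞, −30].
The union (−33, ∞) ∪ (−∞, −30] covers ℝ, so g is surjective.
For the follow-up: the images overlap, so an x < 2 with g(x) = g(2) exists. g(2) = −30; solving −9x − 15 = −30 for x < 2 gives x = (−30 + 15)/(−9) = 5/3.

5/3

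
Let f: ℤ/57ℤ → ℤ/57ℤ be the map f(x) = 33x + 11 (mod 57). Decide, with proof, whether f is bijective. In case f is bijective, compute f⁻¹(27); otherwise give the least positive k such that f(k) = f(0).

19

We have gcd(33, 57) = 3 > 1. Taking s = 0 and t = 19: f(0) = 11 and f(19) = 33·19 + 11 = 638 ≡ 11 (mod 57).
So f(0) = f(19) while 0 ≠ 19, hence f is not injective, hence not bijective.
Since f is not bijective, we find the least positive k with f(k) = f(0): this means 33k ≡ 0 (mod 57), i.e. 57 ∣ 33k. Since gcd(33, 57) = 3, dividing through by 3 this holds exactly when 19 ∣ 11k, and as gcd(11, 19) = 1, exactly when 19 ∣ k.
The smallest positive such k is 19.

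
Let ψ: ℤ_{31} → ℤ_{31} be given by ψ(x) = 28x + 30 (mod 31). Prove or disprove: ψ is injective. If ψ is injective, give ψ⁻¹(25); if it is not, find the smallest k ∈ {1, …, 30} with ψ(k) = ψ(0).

12

Suppose ψ(x_1) = ψ(x_2) in ℤ_{31}. Then 28x_1 + 30 ≡ 28x_2 + 30 (mod 31), therefore 28(x_1 − x_2) ≡ 0 (mod 31).
Since gcd(28, 31) = 1, 28 is invertible modulo 31, thus x_1 − x_2 ≡ 0 (mod 31), i.e. x_1 = x_2.
So ψ is injective.
We now compute 28⁻¹ mod 31 explicitly. Euclid's algorithm: 31 = 1·28 + 3, 28 = 9·3 + 1; back-substituting gives 1 = 10·28 − 9·31, so 28⁻¹ ≡ 10 (mod 31).
Since ψ is injective, we find ψ⁻¹(25): we need 28x ≡ 25 − 30 ≡ 26 (mod 31). Using 28⁻¹ = 10: x ≡ 10·26 = 260 = 8·31 + 12, so x = 12.
Check: ψ(12) = 28·12 + 30 = 366 = 11·31 + 25 ≡ 25 (mod 31).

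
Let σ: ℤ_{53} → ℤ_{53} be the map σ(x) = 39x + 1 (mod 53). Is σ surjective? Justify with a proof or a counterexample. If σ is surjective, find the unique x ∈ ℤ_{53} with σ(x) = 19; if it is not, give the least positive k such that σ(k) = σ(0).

29

Recall: σ is surjective if every y in the codomain equals σ(x) for some x in the domain.
Since gcd(39, 53) = 1, 39 is invertible modulo 53. Euclid's algorithm: 53 = 1·39 + 14, 39 = 2·14 + 11, 14 = 1·11 + 3, 11 = 3·3 + 2, 3 = 1·2 + 1; back-substituting gives 1 = 34·39 − 25·53, so 39⁻¹ ≡ 34 (mod 53).
Then y ↦ 34(y − 1) is a two-sided inverse to σ, so every y ∈ ℤ_{53} has a preimage.
So σ is surjective.
Since σ is surjective, we find σ⁻¹(19): we need 39x ≡ 19 − 1 ≡ 18 (mod 53). Using 39⁻¹ = 34: x ≡ 34·18 = 612 = 11·53 + 29, so x = 29.
Check: σ(29) = 39·29 + 1 = 1132 = 21·53 + 19 ≡ 19 (mod 53).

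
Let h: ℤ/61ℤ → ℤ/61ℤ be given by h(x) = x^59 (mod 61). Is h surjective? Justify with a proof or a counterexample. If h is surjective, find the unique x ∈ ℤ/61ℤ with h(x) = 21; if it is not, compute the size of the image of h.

Since 61 is prime, the nonzero elements of ℤ/61ℤ form a cyclic group of order 60.
As gcd(59, 60) = 1, raising to the 59th power is a bijection on this group: if a^59 ≡ b^59 then (ab^{−1})^59 = 1, and the only element of order dividing gcd(59, 60) = 1 is 1, so a = b.
With h(0) = 0 this makes h injective on all of ℤ/61ℤ, hence bijective (finite equal-size domain and codomain). In particular h is surjective.
Since h is surjective, we find the preimage of 21. The inverse of x ↦ x^59 on (ℤ/61ℤ)^× is x ↦ x^59, because 59·59 = 3481 = 58·60 + 1 ≡ 1 (mod 60) and x^{60} = 1 for x ≠ 0 (Fermat). So h⁻¹(21) = 21^59 mod 61.
Repeated squaring mod 61: 21^1 ≡ 21, 21^2 ≡ 21² = 441 ≡ 14, 21^4 ≡ 14² = 196 ≡ 13, 21^8 ≡ 13² = 169 ≡ 47, 21^16 ≡ 47² = 2209 ≡ 13, 21^32 ≡ 13² = 169 ≡ 47. Since 59 = 32 + 16 + 8 + 2 + 1, 21^59 ≡ 47·13·47·14·21: 47·13 = 611 ≡ 1, then 1·47 = 47, then 47·14 = 658 ≡ 48, then 48·21 = 1008 ≡ 32. So 21^59 ≡ 32 (mod 61).
Hence h⁻¹(21) = 32.

32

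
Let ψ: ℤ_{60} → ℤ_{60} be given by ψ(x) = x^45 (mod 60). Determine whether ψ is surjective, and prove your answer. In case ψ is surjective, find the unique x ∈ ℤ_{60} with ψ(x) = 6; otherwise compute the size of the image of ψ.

45

ψ(0) = 0^45 = 0.
ψ(30): Repeated squaring mod 60: 30^1 ≡ 30, 30^2 ≡ 30² = 900 ≡ 0, 30^4 ≡ 0² = 0, 30^8 ≡ 0² = 0, 30^16 ≡ 0² = 0, 30^32 ≡ 0² = 0. Since 45 = 32 + 8 + 4 + 1, 30^45 ≡ 0·0·0·30: 0·0 = 0, then 0·0 = 0, then 0·30 = 0. So 30^45 ≡ 0 (mod 60).
So ψ(0) = ψ(30) = 0 while 0 ≠ 30, so ψ is not injective.
A non-injective map from the 60-element set ℤ_{60} to itself takes at most 59 distinct values, so it cannot be surjective. Thus ψ is not surjective.
Since ψ is not surjective, we determine |image(ψ)|. Computing x^45 mod 60 for each x (by repeated squaring, reducing mod 60 at every step), the values ψ(0), ψ(1), …, ψ(59) are: 0, 1, 32, 3, 4, 5, 36, 7, 8, 9, 40, 11, 12, 13, 44, 15, 16, 17, 48, 19, 20, 21, 52, 23, 24, 25, 56, 27, 28, 29, 0, 31, 32, 33, 4, 35, 36, 37, 8, 39, 40, 41, 12, 43, 44, 45, 16, 47, 48, 49, 20, 51, 52, 53, 24, 55, 56, 57, 28, 59.
The distinct values are {0, 1, 3, 4, 5, 7, 8, 9, 11, 12, 13, 15, 16, 17, 19, 20, 21, 23, 24, 25, 27, 28, 29, 31, 32, 33, 35, 36, 37, 39, 40, 41, 43, 44, 45, 47, 48, 49, 51, 52, 53, 55, 56, 57, 59}; there are 45 of them.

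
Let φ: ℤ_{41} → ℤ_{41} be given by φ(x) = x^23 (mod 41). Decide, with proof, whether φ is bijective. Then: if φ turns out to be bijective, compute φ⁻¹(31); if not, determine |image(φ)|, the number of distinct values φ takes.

Since 41 is prime, the nonzero elements of ℤ_{41} form a cyclic group of order 40.
As gcd(23, 40) = 1, raising to the 23rd power is a bijection on this group: if x_1^23 ≡ x_2^23 then (x_1x_2^{−1})^23 = 1, and the only element of order dividing gcd(23, 40) = 1 is 1, so x_1 = x_2.
With φ(0) = 0 this makes φ injective on all of ℤ_{41}, hence bijective (finite equal-size domain and codomain). In particular φ is bijective.
Since φ is bijective, we find the preimage of 31. The inverse of x ↦ x^23 on (ℤ_{41})^× is x ↦ x^7, because 23·7 = 161 = 4·40 + 1 ≡ 1 (mod 40) and x^{40} = 1 for x ≠ 0 (Fermat). So φ⁻¹(31) = 31^7 mod 41.
Repeated squaring mod 41: 31^1 ≡ 31, 31^2 ≡ 31² = 961 ≡ 18, 31^4 ≡ 18² = 324 ≡ 37. Since 7 = 4 + 2 + 1, 31^7 ≡ 37·18·31: 37·18 = 666 ≡ 10, then 10·31 = 310 ≡ 23. So 31^7 ≡ 23 (mod 41).
Hence φ⁻¹(31) = 23.

23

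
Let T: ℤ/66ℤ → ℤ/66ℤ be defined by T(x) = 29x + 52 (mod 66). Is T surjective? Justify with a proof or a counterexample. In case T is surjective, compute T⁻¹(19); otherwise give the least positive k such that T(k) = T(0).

Since gcd(29, 66) = 1, 29 is invertible modulo 66. Euclid's algorithm: 66 = 2·29 + 8, 29 = 3·8 + 5, 8 = 1·5 + 3, 5 = 1·3 + 2, 3 = 1·2 + 1; back-substituting gives 1 = 41·29 − 18·66, so 29⁻¹ ≡ 41 (mod 66).
Then y ↦ 41(y − 52) is a two-sided inverse to T, so every y ∈ ℤ/66ℤ has a preimage.
Thus T is surjective.
Since T is surjective, we find T⁻¹(19): we need 29x ≡ 19 − 52 ≡ 33 (mod 66). Using 29⁻¹ = 41: x ≡ 41·33 = 1353 = 20·66 + 33, so x = 33.
Check: T(33) = 29·33 + 52 = 1009 = 15·66 + 19 ≡ 19 (mod 66).

33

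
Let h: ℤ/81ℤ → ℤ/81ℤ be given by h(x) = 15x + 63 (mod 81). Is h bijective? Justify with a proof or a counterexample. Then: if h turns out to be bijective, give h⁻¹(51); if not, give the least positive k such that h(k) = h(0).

27

Recall: h is injective if h(u) = h(v) implies u = v.
We have gcd(15, 81) = 3 > 1. Taking u = 0 and v = 27: h(0) = 63 and h(27) = 15·27 + 63 = 468 ≡ 63 (mod 81).
So h(0) = h(27) while 0 ≠ 27, hence h is not injective, hence not bijective.
Since h is not bijective, we find the least positive k with h(k) = h(0): this means 15k ≡ 0 (mod 81), i.e. 81 ∣ 15k. Since gcd(15, 81) = 3, dividing through by 3 this holds exactly when 27 ∣ 5k, and as gcd(5, 27) = 1, exactly when 27 ∣ k.
The smallest positive such k is 27.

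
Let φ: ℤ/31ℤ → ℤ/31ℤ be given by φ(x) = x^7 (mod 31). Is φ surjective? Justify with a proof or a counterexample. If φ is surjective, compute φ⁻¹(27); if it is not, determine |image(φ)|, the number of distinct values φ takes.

Since 31 is prime, the nonzero elements of ℤ/31ℤ form a cyclic group of order 30.
As gcd(7, 30) = 1, raising to the 7th power is a bijection on this group: if u^7 ≡ v^7 then (uv^{−1})^7 = 1, and the only element of order dividing gcd(7, 30) = 1 is 1, so u = v.
With φ(0) = 0 this makes φ injective on all of ℤ/31ℤ, hence bijective (finite equal-size domain and codomain). In particular φ is surjective.
Since φ is surjective, we find the preimage of 27. The inverse of x ↦ x^7 on (ℤ/31ℤ)^× is x ↦ x^13, because 7·13 = 91 = 3·30 + 1 ≡ 1 (mod 30) and x^{30} = 1 for x ≠ 0 (Fermat). So φ⁻¹(27) = 27^13 mod 31.
Repeated squaring mod 31: 27^1 ≡ 27, 27^2 ≡ 27² = 729 ≡ 16, 27^4 ≡ 16² = 256 ≡ 8, 27^8 ≡ 8² = 64 ≡ 2. Since 13 = 8 + 4 + 1, 27^13 ≡ 2·8·27: 2·8 = 16, then 16·27 = 432 ≡ 29. So 27^13 ≡ 29 (mod 31).
Hence φ⁻¹(27) = 29.

29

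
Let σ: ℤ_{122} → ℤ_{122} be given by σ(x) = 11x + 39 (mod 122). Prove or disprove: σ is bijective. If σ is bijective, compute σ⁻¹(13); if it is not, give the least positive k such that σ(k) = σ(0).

42

If σ(x_1) = σ(x_2), then 11x_1 ≡ 11x_2 (mod 122). Because gcd(11, 122) = 1, we may cancel 11 to get x_1 ≡ x_2 (mod 122).
We now compute 11⁻¹ mod 122 explicitly. Euclid's algorithm: 122 = 11·11 + 1; back-substituting gives 1 = 111·11 − 10·122, so 11⁻¹ ≡ 111 (mod 122).
Then y ↦ 111(y − 39) is a two-sided inverse to σ, so every y ∈ ℤ_{122} has a preimage.
Thus σ is bijective.
Since σ is bijective, we compute σ⁻¹(13): solve 11x + 39 ≡ 13 (mod 122), i.e. 11x ≡ 96 (mod 122).
Multiplying by 11⁻¹ = 111 gives x ≡ 111·96 = 10656 = 87·122 + 42 ≡ 42 (mod 122).
Check: σ(42) = 11·42 + 39 = 501 = 4·122 + 13 ≡ 13 (mod 122).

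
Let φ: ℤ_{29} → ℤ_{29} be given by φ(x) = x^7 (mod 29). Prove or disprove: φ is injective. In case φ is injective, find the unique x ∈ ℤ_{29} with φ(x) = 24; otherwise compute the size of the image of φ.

φ(2): Repeated squaring mod 29: 2^1 ≡ 2, 2^2 ≡ 2² = 4, 2^4 ≡ 4² = 16. Since 7 = 4 + 2 + 1, 2^7 ≡ 16·4·2: 16·4 = 64 ≡ 6, then 6·2 = 12. So 2^7 ≡ 12 (mod 29).
φ(3): Repeated squaring mod 29: 3^1 ≡ 3, 3^2 ≡ 3² = 9, 3^4 ≡ 9² = 81 ≡ 23. Since 7 = 4 + 2 + 1, 3^7 ≡ 23·9·3: 23·9 = 207 ≡ 4, then 4·3 = 12. So 3^7 ≡ 12 (mod 29).
So φ(2) = φ(3) = 12 while 2 ≠ 3, therefore φ is not injective.
Since φ is not injective, we determine |image(φ)|. Computing x^7 mod 29 for each x (by repeated squaring, reducing mod 29 at every step), the values φ(0), φ(1), …, φ(28) are: 0, 1, 12, 12, 28, 28, 28, 1, 17, 28, 17, 12, 17, 28, 12, 17, 1, 12, 17, 12, 1, 12, 28, 1, 1, 1, 17, 17, 28.
The distinct values are {0, 1, 12, 17, 28}; there are 5 of them.

5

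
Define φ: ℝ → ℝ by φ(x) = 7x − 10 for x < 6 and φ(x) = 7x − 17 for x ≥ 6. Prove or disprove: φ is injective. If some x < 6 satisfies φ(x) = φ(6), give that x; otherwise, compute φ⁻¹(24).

5

Both pieces are strictly increasing (slopes 7 and 7), so each is injective on its own interval.
The left piece maps (−∞, 6) onto (−∞, 32); the right piece maps [6, ∞) onto [25, ∞).
These images overlap. In particular φ(6) = 25 (right piece), and solving 7x − 10 = 25 on the left piece gives x = 5 < 6.
So φ(5) = φ(6) with 5 ≠ 6, and φ is not injective. This x = 5 is the requested value below 6.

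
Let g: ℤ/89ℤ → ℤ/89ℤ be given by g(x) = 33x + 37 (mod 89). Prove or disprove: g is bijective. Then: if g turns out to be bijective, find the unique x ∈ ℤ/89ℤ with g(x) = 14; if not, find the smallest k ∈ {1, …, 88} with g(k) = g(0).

2

If g(s) = g(t), then 33s ≡ 33t (mod 89). Because gcd(33, 89) = 1, we may cancel 33 to get s ≡ t (mod 89).
We now compute 33⁻¹ mod 89 explicitly. Euclid's algorithm: 89 = 2·33 + 23, 33 = 1·23 + 10, 23 = 2·10 + 3, 10 = 3·3 + 1; back-substituting gives 1 = 27·33 − 10·89, so 33⁻¹ ≡ 27 (mod 89).
Then y ↦ 27(y − 37) is a two-sided inverse to g, so every y ∈ ℤ/89ℤ has a preimage.
Therefore g is bijective.
Since g is bijective, we find g⁻¹(14): we need 33x ≡ 14 − 37 ≡ 66 (mod 89). Using 33⁻¹ = 27: x ≡ 27·66 = 1782 = 20·89 + 2, so x = 2.
Check: g(2) = 33·2 + 37 = 103 = 1·89 + 14 ≡ 14 (mod 89).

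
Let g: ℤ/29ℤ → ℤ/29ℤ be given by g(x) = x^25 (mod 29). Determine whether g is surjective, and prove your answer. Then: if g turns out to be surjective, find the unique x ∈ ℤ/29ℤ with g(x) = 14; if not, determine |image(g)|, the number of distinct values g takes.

3

Since 29 is prime, the nonzero elements of ℤ/29ℤ form a cyclic group of order 28.
As gcd(25, 28) = 1, raising to the 25th power is a bijection on this group: if u^25 ≡ v^25 then (uv^{−1})^25 = 1, and the only element of order dividing gcd(25, 28) = 1 is 1, so u = v.
With g(0) = 0 this makes g injective on all of ℤ/29ℤ, hence bijective (finite equal-size domain and codomain). In particular g is surjective.
Since g is surjective, we find the preimage of 14. The inverse of x ↦ x^25 on (ℤ/29ℤ)^× is x ↦ x^9, because 25·9 = 225 = 8·28 + 1 ≡ 1 (mod 28) and x^{28} = 1 for x ≠ 0 (Fermat). So g⁻¹(14) = 14^9 mod 29.
Repeated squaring mod 29: 14^1 ≡ 14, 14^2 ≡ 14² = 196 ≡ 22, 14^4 ≡ 22² = 484 ≡ 20, 14^8 ≡ 20² = 400 ≡ 23. Since 9 = 8 + 1, 14^9 ≡ 23·14: 23·14 = 322 ≡ 3. So 14^9 ≡ 3 (mod 29).
Hence g⁻¹(14) = 3.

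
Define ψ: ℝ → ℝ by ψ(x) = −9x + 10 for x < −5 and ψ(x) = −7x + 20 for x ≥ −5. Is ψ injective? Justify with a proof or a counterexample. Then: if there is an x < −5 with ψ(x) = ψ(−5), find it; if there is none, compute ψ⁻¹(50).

-30/7

Both pieces are strictly decreasing (slopes −9 and −7), so each is injective on its own interval.
The left piece maps (−∞, −5) onto (55, ∞); the right piece maps [−5, ∞) onto (−∞, 55].
These images are disjoint, so no value is attained by both pieces. Therefore ψ is injective.
Because the two images are disjoint, no x < −5 has ψ(x) = ψ(−5), so we compute ψ⁻¹(50): 50 lies in (−∞, 55], so solve −7x + 20 = 50: x = (50 − 20)/(−7) = −30/7.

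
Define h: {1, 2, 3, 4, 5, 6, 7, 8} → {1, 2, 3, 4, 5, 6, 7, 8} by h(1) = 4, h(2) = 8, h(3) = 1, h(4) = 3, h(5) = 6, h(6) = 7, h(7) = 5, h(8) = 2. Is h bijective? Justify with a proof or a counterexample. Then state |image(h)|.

8

The values 4, 8, 1, 3, 6, 7, 5, 2 are a permutation of {1, 2, 3, 4, 5, 6, 7, 8}: each element appears exactly once.
So h is injective and surjective, hence bijective.
The image of h is {1, 2, 3, 4, 5, 6, 7, 8}, which has 8 elements.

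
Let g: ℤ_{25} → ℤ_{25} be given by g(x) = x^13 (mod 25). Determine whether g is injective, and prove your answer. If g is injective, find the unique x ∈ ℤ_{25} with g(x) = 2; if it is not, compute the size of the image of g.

21

g(0) = 0^13 = 0.
g(5): Repeated squaring mod 25: 5^1 ≡ 5, 5^2 ≡ 5² = 25 ≡ 0, 5^4 ≡ 0² = 0, 5^8 ≡ 0² = 0. Since 13 = 8 + 4 + 1, 5^13 ≡ 0·0·5: 0·0 = 0, then 0·5 = 0. So 5^13 ≡ 0 (mod 25).
So g(0) = g(5) = 0 while 0 ≠ 5, therefore g is not injective.
Since g is not injective, we determine |image(g)|. Computing x^13 mod 25 for each x (by repeated squaring, reducing mod 25 at every step), the values g(0), g(1), …, g(24) are: 0, 1, 17, 23, 14, 0, 16, 7, 13, 4, 0, 6, 22, 3, 19, 0, 21, 12, 18, 9, 0, 11, 2, 8, 24.
The distinct values are {0, 1, 2, 3, 4, 6, 7, 8, 9, 11, 12, 13, 14, 16, 17, 18, 19, 21, 22, 23, 24}; there are 21 of them.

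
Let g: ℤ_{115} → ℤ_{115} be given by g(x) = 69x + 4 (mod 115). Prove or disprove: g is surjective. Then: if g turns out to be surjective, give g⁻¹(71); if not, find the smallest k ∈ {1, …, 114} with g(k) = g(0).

By definition, g is surjective if every y in the codomain equals g(x) for some x in the domain.
Since gcd(69, 115) = 23, we have 69x ≡ 0 (mod 23) for all x, so g(x) ≡ 4 (mod 23).
But 0 ≢ 4 (mod 23), so 0 ∈ ℤ_{115} has no preimage. So g is not surjective.
Since g is not surjective, we find the least positive k with g(k) = g(0): this means 69k ≡ 0 (mod 115), i.e. 115 ∣ 69k. Since gcd(69, 115) = 23, dividing through by 23 this holds exactly when 5 ∣ 3k, and as gcd(3, 5) = 1, exactly when 5 ∣ k.
The smallest positive such k is 5.

5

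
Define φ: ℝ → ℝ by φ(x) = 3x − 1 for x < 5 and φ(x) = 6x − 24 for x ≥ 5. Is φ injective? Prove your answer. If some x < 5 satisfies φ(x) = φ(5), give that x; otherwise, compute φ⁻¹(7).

Both pieces are strictly increasing (slopes 3 and 6), so each is injective on its own interval.
The left piece maps (−∞, 5) onto (−∞, 14); the right piece maps [5, ∞) onto [6, ∞).
These images overlap. In particular φ(5) = 6 (right piece), and solving 3x − 1 = 6 on the left piece gives x = 7/3 < 5.
So φ(7/3) = φ(5) with 7/3 ≠ 5, and φ is not injective. This x = 7/3 is the requested value below 5.

7/3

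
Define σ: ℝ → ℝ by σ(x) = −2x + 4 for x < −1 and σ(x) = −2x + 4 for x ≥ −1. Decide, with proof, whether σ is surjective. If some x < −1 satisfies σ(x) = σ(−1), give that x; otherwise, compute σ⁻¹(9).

-5/2

Both pieces are strictly decreasing (slopes −2 and −2), so each is injective on its own interval.
The left piece maps (−∞, −1) onto (6, ∞); the right piece maps [−1, ∞) onto (−∞, 6].
These images together cover ℝ, so σ is surjective.
Because the two images are disjoint, no x < −1 has σ(x) = σ(−1), so we compute σ⁻¹(9): 9 lies in (6, ∞), so solve −2x + 4 = 9: x = (9 − 4)/(−2) = −5/2.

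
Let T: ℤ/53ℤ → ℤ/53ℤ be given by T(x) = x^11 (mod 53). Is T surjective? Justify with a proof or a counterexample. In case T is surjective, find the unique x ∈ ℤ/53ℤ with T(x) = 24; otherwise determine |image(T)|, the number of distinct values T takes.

Since 53 is prime, the nonzero elements of ℤ/53ℤ form a cyclic group of order 52.
As gcd(11, 52) = 1, raising to the 11th power is a bijection on this group: if a^11 ≡ b^11 then (ab^{−1})^11 = 1, and the only element of order dividing gcd(11, 52) = 1 is 1, so a = b.
With T(0) = 0 this makes T injective on all of ℤ/53ℤ, hence bijective (finite equal-size domain and codomain). In particular T is surjective.
Since T is surjective, we find the preimage of 24. The inverse of x ↦ x^11 on (ℤ/53ℤ)^× is x ↦ x^19, because 11·19 = 209 = 4·52 + 1 ≡ 1 (mod 52) and x^{52} = 1 for x ≠ 0 (Fermat). So T⁻¹(24) = 24^19 mod 53.
Repeated squaring mod 53: 24^1 ≡ 24, 24^2 ≡ 24² = 576 ≡ 46, 24^4 ≡ 46² = 2116 ≡ 49, 24^8 ≡ 49² = 2401 ≡ 16, 24^16 ≡ 16² = 256 ≡ 44. Since 19 = 16 + 2 + 1, 24^19 ≡ 44·46·24: 44·46 = 2024 ≡ 10, then 10·24 = 240 ≡ 28. So 24^19 ≡ 28 (mod 53).
Hence T⁻¹(24) = 28.

28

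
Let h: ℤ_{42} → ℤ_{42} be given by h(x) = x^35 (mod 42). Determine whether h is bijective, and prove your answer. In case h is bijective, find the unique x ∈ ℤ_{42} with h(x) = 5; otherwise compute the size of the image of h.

Computing x^35 mod 42 for each x (by repeated squaring, reducing mod 42 at every step), the values h(0), h(1), …, h(41) are: 0, 1, 32, 33, 16, 17, 6, 7, 8, 39, 40, 23, 24, 13, 14, 15, 4, 5, 30, 31, 20, 21, 22, 11, 12, 37, 38, 27, 28, 29, 18, 19, 2, 3, 34, 35, 36, 25, 26, 9, 10, 41.
Every element of ℤ_{42} appears exactly once in this list, so h is a bijection, and in particular bijective.
Since h is bijective, we read off the preimage of 5 from the same table: h(17) = 5, so h⁻¹(5) = 17.

17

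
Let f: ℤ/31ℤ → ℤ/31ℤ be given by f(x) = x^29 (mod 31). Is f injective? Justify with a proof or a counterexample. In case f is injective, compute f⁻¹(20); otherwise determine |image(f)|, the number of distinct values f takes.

14

Since 31 is prime, the nonzero elements of ℤ/31ℤ form a cyclic group of order 30.
As gcd(29, 30) = 1, raising to the 29th power is a bijection on this group: if x_1^29 ≡ x_2^29 then (x_1x_2^{−1})^29 = 1, and the only element of order dividing gcd(29, 30) = 1 is 1, so x_1 = x_2.
With f(0) = 0 this makes f injective on all of ℤ/31ℤ, hence bijective (finite equal-size domain and codomain). In particular f is injective.
Since f is injective, we find the preimage of 20. The inverse of x ↦ x^29 on (ℤ/31ℤ)^× is x ↦ x^29, because 29·29 = 841 = 28·30 + 1 ≡ 1 (mod 30) and x^{30} = 1 for x ≠ 0 (Fermat). So f⁻¹(20) = 20^29 mod 31.
Repeated squaring mod 31: 20^1 ≡ 20, 20^2 ≡ 20² = 400 ≡ 28, 20^4 ≡ 28² = 784 ≡ 9, 20^8 ≡ 9² = 81 ≡ 19, 20^16 ≡ 19² = 361 ≡ 20. Since 29 = 16 + 8 + 4 + 1, 20^29 ≡ 20·19·9·20: 20·19 = 380 ≡ 8, then 8·9 = 72 ≡ 10, then 10·20 = 200 ≡ 14. So 20^29 ≡ 14 (mod 31).
Hence f⁻¹(20) = 14.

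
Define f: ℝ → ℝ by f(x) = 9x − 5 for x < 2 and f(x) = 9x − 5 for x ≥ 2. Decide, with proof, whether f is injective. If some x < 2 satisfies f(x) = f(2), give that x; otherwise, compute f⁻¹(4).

1

Both pieces are strictly increasing (slopes 9 and 9), so each is injective on its own interval.
The left piece maps (−∞, 2) onto (−∞, 13); the right piece maps [2, ∞) onto [13, ∞).
These images are disjoint, so no value is attained by both pieces. Thus f is injective.
Because the two images are disjoint, no x < 2 has f(x) = f(2), so we compute f⁻¹(4): 4 lies in (−∞, 13), so solve 9x − 5 = 4: x = (4 + 5)/9 = 1.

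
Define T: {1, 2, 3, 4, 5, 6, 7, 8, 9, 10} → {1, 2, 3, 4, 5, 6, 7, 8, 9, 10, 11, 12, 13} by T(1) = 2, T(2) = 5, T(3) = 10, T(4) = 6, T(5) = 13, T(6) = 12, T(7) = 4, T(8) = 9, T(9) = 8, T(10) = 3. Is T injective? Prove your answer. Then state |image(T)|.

10

The values T(1), …, T(10) are 2, 5, 10, 6, 13, 12, 4, 9, 8, 3 — all distinct.
So T(u) = T(v) only when u = v, and T is injective.
The image of T is {2, 3, 4, 5, 6, 8, 9, 10, 12, 13}, which has 10 elements.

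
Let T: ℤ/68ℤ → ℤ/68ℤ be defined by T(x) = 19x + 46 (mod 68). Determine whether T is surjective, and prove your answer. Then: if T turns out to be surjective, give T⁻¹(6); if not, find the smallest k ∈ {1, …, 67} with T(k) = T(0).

48

Since gcd(19, 68) = 1, 19 is invertible modulo 68. Euclid's algorithm: 68 = 3·19 + 11, 19 = 1·11 + 8, 11 = 1·8 + 3, 8 = 2·3 + 2, 3 = 1·2 + 1; back-substituting gives 1 = 43·19 − 12·68, so 19⁻¹ ≡ 43 (mod 68).
Then y ↦ 43(y − 46) is a two-sided inverse to T, so every y ∈ ℤ/68ℤ has a preimage.
So T is surjective.
Since T is surjective, we compute T⁻¹(6): solve 19x + 46 ≡ 6 (mod 68), i.e. 19x ≡ 28 (mod 68).
Multiplying by 19⁻¹ = 43 gives x ≡ 43·28 = 1204 = 17·68 + 48 ≡ 48 (mod 68).
Check: T(48) = 19·48 + 46 = 958 = 14·68 + 6 ≡ 6 (mod 68).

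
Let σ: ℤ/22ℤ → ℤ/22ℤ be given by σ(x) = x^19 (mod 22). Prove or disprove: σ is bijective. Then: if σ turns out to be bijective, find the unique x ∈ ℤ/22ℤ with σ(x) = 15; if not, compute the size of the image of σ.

3

Computing x^19 mod 22 for each x (by repeated squaring, reducing mod 22 at every step), the values σ(0), σ(1), …, σ(21) are: 0, 1, 6, 15, 14, 9, 2, 19, 18, 5, 10, 11, 12, 17, 4, 3, 20, 13, 8, 7, 16, 21.
Every element of ℤ/22ℤ appears exactly once in this list, so σ is a bijection, and in particular bijective.
Since σ is bijective, we read off the preimage of 15 from the same table: σ(3) = 15, so σ⁻¹(15) = 3.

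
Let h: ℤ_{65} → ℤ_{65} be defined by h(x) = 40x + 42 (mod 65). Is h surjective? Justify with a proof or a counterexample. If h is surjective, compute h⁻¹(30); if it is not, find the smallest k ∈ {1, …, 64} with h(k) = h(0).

13

Since gcd(40, 65) = 5, we have 40x ≡ 0 (mod 5) for all x, so h(x) ≡ 2 (mod 5).
But 0 ≢ 2 (mod 5), so 0 ∈ ℤ_{65} has no preimage. Thus h is not surjective.
Since h is not surjective, we find the least positive k with h(k) = h(0): this means 40k ≡ 0 (mod 65), i.e. 65 ∣ 40k. Since gcd(40, 65) = 5, dividing through by 5 this holds exactly when 13 ∣ 8k, and as gcd(8, 13) = 1, exactly when 13 ∣ k.
The smallest positive such k is 13.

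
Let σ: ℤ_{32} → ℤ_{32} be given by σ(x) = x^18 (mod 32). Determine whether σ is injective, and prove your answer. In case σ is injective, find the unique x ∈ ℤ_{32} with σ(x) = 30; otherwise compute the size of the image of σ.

5

σ(0) = 0^18 = 0.
σ(2): Repeated squaring mod 32: 2^1 ≡ 2, 2^2 ≡ 2² = 4, 2^4 ≡ 4² = 16, 2^8 ≡ 16² = 256 ≡ 0, 2^16 ≡ 0² = 0. Since 18 = 16 + 2, 2^18 ≡ 0·4: 0·4 = 0. So 2^18 ≡ 0 (mod 32).
So σ(0) = σ(2) = 0 while 0 ≠ 2, thus σ is not injective.
Since σ is not injective, we determine |image(σ)|. Computing x^18 mod 32 for each x (by repeated squaring, reducing mod 32 at every step), the values σ(0), σ(1), …, σ(31) are: 0, 1, 0, 9, 0, 25, 0, 17, 0, 17, 0, 25, 0, 9, 0, 1, 0, 1, 0, 9, 0, 25, 0, 17, 0, 17, 0, 25, 0, 9, 0, 1.
The distinct values are {0, 1, 9, 17, 25}; there are 5 of them.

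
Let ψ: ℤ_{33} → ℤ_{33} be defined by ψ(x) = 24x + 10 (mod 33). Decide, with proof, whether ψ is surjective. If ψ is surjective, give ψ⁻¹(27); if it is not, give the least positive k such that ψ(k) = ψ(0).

Since gcd(24, 33) = 3, we have 24x ≡ 0 (mod 3) for all x, so ψ(x) ≡ 1 (mod 3).
But 0 ≢ 1 (mod 3), so 0 ∈ ℤ_{33} has no preimage. Thus ψ is not surjective.
Since ψ is not surjective, we find the least positive k with ψ(k) = ψ(0): this means 24k ≡ 0 (mod 33), i.e. 33 ∣ 24k. Since gcd(24, 33) = 3, dividing through by 3 this holds exactly when 11 ∣ 8k, and as gcd(8, 11) = 1, exactly when 11 ∣ k.
The smallest positive such k is 11.

11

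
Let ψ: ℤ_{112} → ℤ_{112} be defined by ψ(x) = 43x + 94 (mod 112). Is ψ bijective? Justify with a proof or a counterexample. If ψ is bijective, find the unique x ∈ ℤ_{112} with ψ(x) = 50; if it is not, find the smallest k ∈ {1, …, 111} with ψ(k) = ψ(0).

12

Recall: ψ is injective when ψ(u) = ψ(v) forces u = v.
Suppose ψ(u) = ψ(v) in ℤ_{112}. Then 43u + 94 ≡ 43v + 94 (mod 112), so 43(u − v) ≡ 0 (mod 112).
Since gcd(43, 112) = 1, 43 is invertible modulo 112, therefore u − v ≡ 0 (mod 112), i.e. u = v.
We now compute 43⁻¹ mod 112 explicitly. Euclid's algorithm: 112 = 2·43 + 26, 43 = 1·26 + 17, 26 = 1·17 + 9, 17 = 1·9 + 8, 9 = 1·8 + 1; back-substituting gives 1 = 99·43 − 38·112, so 43⁻¹ ≡ 99 (mod 112).
Then y ↦ 99(y − 94) is a two-sided inverse to ψ, so every y ∈ ℤ_{112} has a preimage.
Hence ψ is bijective.
Since ψ is bijective, we compute ψ⁻¹(50): solve 43x + 94 ≡ 50 (mod 112), i.e. 43x ≡ 68 (mod 112).
Multiplying by 43⁻¹ = 99 gives x ≡ 99·68 = 6732 = 60·112 + 12 ≡ 12 (mod 112).
Check: ψ(12) = 43·12 + 94 = 610 = 5·112 + 50 ≡ 50 (mod 112).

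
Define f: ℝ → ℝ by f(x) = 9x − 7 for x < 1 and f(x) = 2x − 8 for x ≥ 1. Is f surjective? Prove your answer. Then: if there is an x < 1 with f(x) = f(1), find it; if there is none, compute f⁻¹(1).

Both pieces are strictly increasing (slopes 9 and 2), so each is injective on its own interval.
The left piece maps (−∞, 1) onto (−∞, 2); the right piece maps [1, ∞) onto [−6, ∞).
The union (−∞, 2) ∪ [−6, ∞) covers ℝ, so f is surjective.
For the follow-up: the images overlap, so an x < 1 with f(x) = f(1) exists. f(1) = −6; solving 9x − 7 = −6 for x < 1 gives x = (−6 + 7)/9 = 1/9.

1/9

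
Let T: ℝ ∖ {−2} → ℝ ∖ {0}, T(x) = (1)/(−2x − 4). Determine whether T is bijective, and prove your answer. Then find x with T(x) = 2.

Suppose T(s) = T(t). Cross-multiplying: (1)(−2t − 4) = (1)(−2s − 4).
Expanding both sides and cancelling the symmetric terms leaves 2·(s − t) = 0. Since 2 ≠ 0, s = t. Hence T is injective.
For any y ≠ 0, solving y(−2x − 4) = 1 for x gives a well-defined x ≠ −2. So T is surjective.
Therefore T is bijective.
Solving T(x) = 2: cross-multiplying gives 1 = 2(−2x − 4), which rearranges to 4x = −9, so x = −9/4.

-9/4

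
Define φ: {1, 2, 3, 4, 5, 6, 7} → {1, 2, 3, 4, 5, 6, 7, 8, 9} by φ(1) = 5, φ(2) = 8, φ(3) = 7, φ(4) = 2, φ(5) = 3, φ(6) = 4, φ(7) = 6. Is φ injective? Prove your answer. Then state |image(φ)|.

7

The values φ(1), …, φ(7) are 5, 8, 7, 2, 3, 4, 6 — all distinct.
So φ(u) = φ(v) only when u = v, and φ is injective.
The image of φ is {2, 3, 4, 5, 6, 7, 8}, which has 7 elements.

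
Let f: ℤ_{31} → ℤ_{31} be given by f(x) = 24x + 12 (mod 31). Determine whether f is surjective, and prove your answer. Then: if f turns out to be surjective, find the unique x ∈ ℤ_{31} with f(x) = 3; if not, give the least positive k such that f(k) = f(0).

19

Since gcd(24, 31) = 1, 24 is invertible modulo 31. Euclid's algorithm: 31 = 1·24 + 7, 24 = 3·7 + 3, 7 = 2·3 + 1; back-substituting gives 1 = 22·24 − 17·31, so 24⁻¹ ≡ 22 (mod 31).
For any y ∈ ℤ_{31}, x = 22(y − 12) mod 31 satisfies f(x) = 24·22(y − 12) + 12 ≡ y (since 24·22 ≡ 1 mod 31). So every y has a preimage.
Therefore f is surjective.
Since f is surjective, we find f⁻¹(3): we need 24x ≡ 3 − 12 ≡ 22 (mod 31). Using 24⁻¹ = 22: x ≡ 22·22 = 484 = 15·31 + 19, so x = 19.
Check: f(19) = 24·19 + 12 = 468 = 15·31 + 3 ≡ 3 (mod 31).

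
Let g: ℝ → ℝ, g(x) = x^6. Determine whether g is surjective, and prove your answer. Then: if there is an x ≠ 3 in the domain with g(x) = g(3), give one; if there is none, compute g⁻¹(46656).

Since 6 is even, x^6 ≥ 0 for all x ∈ ℝ, so −1 ∈ ℝ has no preimage. Therefore g is not surjective.
For the follow-up, such an x exists: taking x = −3 ∈ ℝ gives g(−3) = 729 = g(3) with −3 ≠ 3.

-3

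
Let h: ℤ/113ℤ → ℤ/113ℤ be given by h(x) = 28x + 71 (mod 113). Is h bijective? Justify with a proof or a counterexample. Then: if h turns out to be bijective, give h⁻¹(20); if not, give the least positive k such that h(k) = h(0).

If h(x_1) = h(x_2), then 28x_1 ≡ 28x_2 (mod 113). Because gcd(28, 113) = 1, we may cancel 28 to get x_1 ≡ x_2 (mod 113).
We now compute 28⁻¹ mod 113 explicitly. Euclid's algorithm: 113 = 4·28 + 1; back-substituting gives 1 = 109·28 − 27·113, so 28⁻¹ ≡ 109 (mod 113).
For any y ∈ ℤ/113ℤ, x = 109(y − 71) mod 113 satisfies h(x) = 28·109(y − 71) + 71 ≡ y (since 28·109 ≡ 1 mod 113). So every y has a preimage.
Thus h is bijective.
Since h is bijective, we find h⁻¹(20): we need 28x ≡ 20 − 71 ≡ 62 (mod 113). Using 28⁻¹ = 109: x ≡ 109·62 = 6758 = 59·113 + 91, so x = 91.
Check: h(91) = 28·91 + 71 = 2619 = 23·113 + 20 ≡ 20 (mod 113).

91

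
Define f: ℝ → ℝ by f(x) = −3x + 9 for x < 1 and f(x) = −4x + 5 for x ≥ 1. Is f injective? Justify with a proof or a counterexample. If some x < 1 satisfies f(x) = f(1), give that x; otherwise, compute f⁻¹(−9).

Both pieces are strictly decreasing (slopes −3 and −4), so each is injective on its own interval.
The left piece maps (−∞, 1) onto (6, ∞); the right piece maps [1, ∞) onto (−∞, 1].
These images are disjoint, so no value is attained by both pieces. Hence f is injective.
Because the two images are disjoint, no x < 1 has f(x) = f(1), so we compute f⁻¹(−9): −9 lies in (−∞, 1], so solve −4x + 5 = −9: x = (−9 − 5)/(−4) = 7/2.

7/2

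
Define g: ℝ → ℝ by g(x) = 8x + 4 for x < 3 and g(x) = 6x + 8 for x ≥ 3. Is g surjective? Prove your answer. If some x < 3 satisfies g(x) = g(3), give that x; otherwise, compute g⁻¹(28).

11/4

Both pieces are strictly increasing (slopes 8 and 6), so each is injective on its own interval.
The left piece maps (−∞, 3) onto (−∞, 28); the right piece maps [3, ∞) onto [26, ∞).
The union (−∞, 28) ∪ [26, ∞) covers ℝ, so g is surjective.
For the follow-up: the images overlap, so an x < 3 with g(x) = g(3) exists. g(3) = 26; solving 8x + 4 = 26 for x < 3 gives x = (26 − 4)/8 = 11/4.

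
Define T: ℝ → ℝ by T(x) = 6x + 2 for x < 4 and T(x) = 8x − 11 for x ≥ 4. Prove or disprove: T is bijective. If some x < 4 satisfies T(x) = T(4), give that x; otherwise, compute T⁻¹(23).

19/6

Both pieces are strictly increasing (slopes 6 and 8), so each is injective on its own interval.
The left piece maps (−∞, 4) onto (−∞, 26); the right piece maps [4, ∞) onto [21, ∞).
These images overlap. In particular T(4) = 21 (right piece), and solving 6x + 2 = 21 on the left piece gives x = 19/6 < 4.
So T(19/6) = T(4) with 19/6 ≠ 4, and T is not injective, hence not bijective. This x = 19/6 is the requested value below 4.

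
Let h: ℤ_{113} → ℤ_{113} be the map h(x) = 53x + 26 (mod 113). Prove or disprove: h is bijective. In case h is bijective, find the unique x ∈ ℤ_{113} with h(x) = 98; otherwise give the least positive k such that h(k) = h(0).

If h(a) = h(b), then 53a ≡ 53b (mod 113). Because gcd(53, 113) = 1, we may cancel 53 to get a ≡ b (mod 113).
We now compute 53⁻¹ mod 113 explicitly. Euclid's algorithm: 113 = 2·53 + 7, 53 = 7·7 + 4, 7 = 1·4 + 3, 4 = 1·3 + 1; back-substituting gives 1 = 32·53 − 15·113, so 53⁻¹ ≡ 32 (mod 113).
For any y ∈ ℤ_{113}, x = 32(y − 26) mod 113 satisfies h(x) = 53·32(y − 26) + 26 ≡ y (since 53·32 ≡ 1 mod 113). So every y has a preimage.
Thus h is bijective.
Since h is bijective, we find h⁻¹(98): we need 53x ≡ 98 − 26 ≡ 72 (mod 113). Using 53⁻¹ = 32: x ≡ 32·72 = 2304 = 20·113 + 44, so x = 44.
Check: h(44) = 53·44 + 26 = 2358 = 20·113 + 98 ≡ 98 (mod 113).

44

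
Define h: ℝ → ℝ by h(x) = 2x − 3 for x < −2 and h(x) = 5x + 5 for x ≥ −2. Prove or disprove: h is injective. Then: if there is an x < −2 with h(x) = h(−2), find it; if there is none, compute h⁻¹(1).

Both pieces are strictly increasing (slopes 2 and 5), so each is injective on its own interval.
The left piece maps (−∞, −2) onto (−∞, −7); the right piece maps [−2, ∞) onto [−5, ∞).
These images are disjoint, so no value is attained by both pieces. Hence h is injective.
Because the two images are disjoint, no x < −2 has h(x) = h(−2), so we compute h⁻¹(1): 1 lies in [−5, ∞), so solve 5x + 5 = 1: x = (1 − 5)/5 = −4/5.

-4/5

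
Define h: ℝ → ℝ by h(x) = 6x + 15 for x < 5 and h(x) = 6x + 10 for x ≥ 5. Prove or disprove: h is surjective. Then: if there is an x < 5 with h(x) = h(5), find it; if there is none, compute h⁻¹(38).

25/6

Both pieces are strictly increasing (slopes 6 and 6), so each is injective on its own interval.
The left piece maps (−∞, 5) onto (−∞, 45); the right piece maps [5, ∞) onto [40, ∞).
The union (−∞, 45) ∪ [40, ∞) covers ℝ, so h is surjective.
For the follow-up: the images overlap, so an x < 5 with h(x) = h(5) exists. h(5) = 40; solving 6x + 15 = 40 for x < 5 gives x = (40 − 15)/6 = 25/6.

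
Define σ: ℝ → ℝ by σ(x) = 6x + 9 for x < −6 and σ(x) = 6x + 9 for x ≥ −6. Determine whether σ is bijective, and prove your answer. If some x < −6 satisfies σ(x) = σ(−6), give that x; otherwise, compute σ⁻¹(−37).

Both pieces are strictly increasing (slopes 6 and 6), so each is injective on its own interval.
The left piece maps (−∞, −6) onto (−∞, −27); the right piece maps [−6, ∞) onto [−27, ∞).
Since −27 = −27, the images partition ℝ: σ is injective and surjective, hence bijective.
Because the two images are disjoint, no x < −6 has σ(x) = σ(−6), so we compute σ⁻¹(−37): −37 lies in (−∞, −27), so solve 6x + 9 = −37: x = (−37 − 9)/6 = −23/3.

-23/3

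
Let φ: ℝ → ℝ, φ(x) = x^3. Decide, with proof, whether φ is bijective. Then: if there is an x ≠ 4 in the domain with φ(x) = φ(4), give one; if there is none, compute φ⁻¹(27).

On ℝ, x ↦ x^3 is strictly increasing (injective) and for any y ∈ ℝ the 3rd root y^{1/3} lies in ℝ (surjective). So φ is bijective.
Since x ↦ x^3 is strictly increasing on ℝ, it is injective there, so no x ≠ 4 in the domain has φ(x) = φ(4). We therefore compute φ⁻¹(27) = 27^{1/3} = 3 (indeed 3^3 = 27).

3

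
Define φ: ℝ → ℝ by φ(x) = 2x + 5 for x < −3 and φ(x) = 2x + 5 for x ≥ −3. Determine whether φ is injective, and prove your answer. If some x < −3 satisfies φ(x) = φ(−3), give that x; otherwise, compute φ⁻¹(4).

-1/2

Both pieces are strictly increasing (slopes 2 and 2), so each is injective on its own interval.
The left piece maps (−∞, −3) onto (−∞, −1); the right piece maps [−3, ∞) onto [−1, ∞).
These images are disjoint, so no value is attained by both pieces. So φ is injective.
Because the two images are disjoint, no x < −3 has φ(x) = φ(−3), so we compute φ⁻¹(4): 4 lies in [−1, ∞), so solve 2x + 5 = 4: x = (4 − 5)/2 = −1/2.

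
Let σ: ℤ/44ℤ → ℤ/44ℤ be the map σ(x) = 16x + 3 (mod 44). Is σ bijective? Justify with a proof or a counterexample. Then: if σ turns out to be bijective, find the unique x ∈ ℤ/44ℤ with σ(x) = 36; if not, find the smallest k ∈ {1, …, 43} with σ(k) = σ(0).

We have gcd(16, 44) = 4 > 1. Taking a = 0 and b = 11: σ(0) = 3 and σ(11) = 16·11 + 3 = 179 ≡ 3 (mod 44).
So σ(0) = σ(11) while 0 ≠ 11, hence σ is not injective, hence not bijective.
Since σ is not bijective, we find the least positive k with σ(k) = σ(0): this means 16k ≡ 0 (mod 44), i.e. 44 ∣ 16k. Since gcd(16, 44) = 4, dividing through by 4 this holds exactly when 11 ∣ 4k, and as gcd(4, 11) = 1, exactly when 11 ∣ k.
The smallest positive such k is 11.

11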